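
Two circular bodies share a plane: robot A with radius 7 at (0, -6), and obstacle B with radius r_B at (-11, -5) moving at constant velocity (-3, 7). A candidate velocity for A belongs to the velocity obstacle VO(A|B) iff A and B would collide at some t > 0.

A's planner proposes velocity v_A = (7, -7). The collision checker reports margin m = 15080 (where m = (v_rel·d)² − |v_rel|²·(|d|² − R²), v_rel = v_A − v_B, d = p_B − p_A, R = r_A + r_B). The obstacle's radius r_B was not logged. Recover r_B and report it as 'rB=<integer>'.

m = 15080
d = (-11, 1);  v_rel = (10, -14),  |v_rel|² = 296
v_rel×d = (10)·(1) − (-14)·(-11) = -144
since m = R²·296 − (-144)²:  R² = (20736 + 15080) / 296 = 121
R = √121 = 11  ⇒  r_B = 11 − 7 = 4

rB=4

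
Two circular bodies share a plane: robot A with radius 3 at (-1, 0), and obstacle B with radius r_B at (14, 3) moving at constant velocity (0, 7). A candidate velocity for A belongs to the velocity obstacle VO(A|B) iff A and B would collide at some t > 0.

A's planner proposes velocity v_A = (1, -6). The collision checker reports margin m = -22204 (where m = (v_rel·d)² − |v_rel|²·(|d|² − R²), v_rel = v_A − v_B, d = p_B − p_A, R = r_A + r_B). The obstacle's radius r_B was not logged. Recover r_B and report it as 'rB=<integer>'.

m = -22204
d = (15, 3);  v_rel = (1, -13),  |v_rel|² = 170
v_rel×d = (1)·(3) − (-13)·(15) = 198
since m = R²·170 − 198²:  R² = (39204 + -22204) / 170 = 100
R = √100 = 10  ⇒  r_B = 10 − 3 = 7

rB=7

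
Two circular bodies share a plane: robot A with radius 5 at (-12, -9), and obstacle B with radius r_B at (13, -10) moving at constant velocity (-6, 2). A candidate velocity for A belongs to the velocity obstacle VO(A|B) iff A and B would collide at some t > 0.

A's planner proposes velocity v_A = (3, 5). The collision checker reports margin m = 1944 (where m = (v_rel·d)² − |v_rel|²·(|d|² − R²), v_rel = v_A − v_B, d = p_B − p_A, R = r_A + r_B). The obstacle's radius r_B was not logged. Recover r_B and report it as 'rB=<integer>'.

m = 1944
d = (25, -1);  v_rel = (9, 3),  |v_rel|² = 90
v_rel×d = (9)·(-1) − (3)·(25) = -84
since m = R²·90 − (-84)²:  R² = (7056 + 1944) / 90 = 100
R = √100 = 10  ⇒  r_B = 10 − 5 = 5

rB=5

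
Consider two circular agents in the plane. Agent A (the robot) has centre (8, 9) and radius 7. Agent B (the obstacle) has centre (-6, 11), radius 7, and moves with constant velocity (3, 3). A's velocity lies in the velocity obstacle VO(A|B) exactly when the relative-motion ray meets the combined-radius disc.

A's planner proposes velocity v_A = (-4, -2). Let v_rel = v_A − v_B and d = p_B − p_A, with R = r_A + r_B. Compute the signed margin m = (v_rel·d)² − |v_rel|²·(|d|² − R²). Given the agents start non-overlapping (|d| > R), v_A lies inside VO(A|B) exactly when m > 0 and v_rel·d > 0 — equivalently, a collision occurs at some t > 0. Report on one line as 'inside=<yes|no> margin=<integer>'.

d = (-14, 2),  |d|² = 200;  R = 7+7 = 14,  c = 200−14² = 4
v_rel = (-7, -5),  |v_rel|² = 74;  v_rel·d = (-7)·(-14) + (-5)·(2) = 88
74·t² − 176·t + 4 = 0  ⇒  m = 88² − 74·4 = 7448
m = 7448 > 0,  v_rel·d = 88 > 0  ⇒  inside

inside=yes margin=7448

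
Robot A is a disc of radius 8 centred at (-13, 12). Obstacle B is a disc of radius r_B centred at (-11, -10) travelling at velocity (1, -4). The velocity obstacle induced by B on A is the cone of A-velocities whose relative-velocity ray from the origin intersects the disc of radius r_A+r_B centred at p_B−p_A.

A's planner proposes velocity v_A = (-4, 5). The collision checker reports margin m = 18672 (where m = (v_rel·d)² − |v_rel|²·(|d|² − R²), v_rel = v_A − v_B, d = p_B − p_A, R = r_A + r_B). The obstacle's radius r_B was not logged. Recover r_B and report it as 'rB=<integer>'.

m = 18672
d = (2, -22);  v_rel = (-5, 9),  |v_rel|² = 106
v_rel×d = (-5)·(-22) − (9)·(2) = 92
since m = R²·106 − 92²:  R² = (8464 + 18672) / 106 = 256
R = √256 = 16  ⇒  r_B = 16 − 8 = 8

rB=8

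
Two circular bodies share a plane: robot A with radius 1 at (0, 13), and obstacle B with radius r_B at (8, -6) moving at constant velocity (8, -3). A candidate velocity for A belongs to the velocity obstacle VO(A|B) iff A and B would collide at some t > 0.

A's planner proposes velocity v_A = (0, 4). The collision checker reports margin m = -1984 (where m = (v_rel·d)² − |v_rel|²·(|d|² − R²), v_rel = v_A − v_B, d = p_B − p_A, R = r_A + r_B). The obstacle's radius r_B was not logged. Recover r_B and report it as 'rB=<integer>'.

m = -1984
d = (8, -19);  v_rel = (-8, 7),  |v_rel|² = 113
v_rel×d = (-8)·(-19) − (7)·(8) = 96
since m = R²·113 − 96²:  R² = (9216 + -1984) / 113 = 64
R = √64 = 8  ⇒  r_B = 8 − 1 = 7

rB=7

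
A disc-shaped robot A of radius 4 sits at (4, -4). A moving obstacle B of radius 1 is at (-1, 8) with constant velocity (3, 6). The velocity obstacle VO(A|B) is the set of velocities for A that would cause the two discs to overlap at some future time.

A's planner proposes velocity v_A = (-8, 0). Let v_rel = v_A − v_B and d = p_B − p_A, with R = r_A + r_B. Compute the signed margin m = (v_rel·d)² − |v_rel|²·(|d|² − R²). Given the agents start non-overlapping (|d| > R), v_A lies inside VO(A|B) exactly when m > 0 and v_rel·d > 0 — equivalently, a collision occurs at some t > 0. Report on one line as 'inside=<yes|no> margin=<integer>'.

d = (-5, 12),  |d|² = 169;  R = 4+1 = 5,  c = 169−5² = 144
v_rel = (-11, -6),  |v_rel|² = 157;  v_rel·d = (-11)·(-5) + (-6)·(12) = -17
157·t² + 34·t + 144 = 0  ⇒  m = (-17)² − 157·144 = -22319
m = -22319 < 0,  v_rel·d = -17 < 0  ⇒  outside

inside=no margin=-22319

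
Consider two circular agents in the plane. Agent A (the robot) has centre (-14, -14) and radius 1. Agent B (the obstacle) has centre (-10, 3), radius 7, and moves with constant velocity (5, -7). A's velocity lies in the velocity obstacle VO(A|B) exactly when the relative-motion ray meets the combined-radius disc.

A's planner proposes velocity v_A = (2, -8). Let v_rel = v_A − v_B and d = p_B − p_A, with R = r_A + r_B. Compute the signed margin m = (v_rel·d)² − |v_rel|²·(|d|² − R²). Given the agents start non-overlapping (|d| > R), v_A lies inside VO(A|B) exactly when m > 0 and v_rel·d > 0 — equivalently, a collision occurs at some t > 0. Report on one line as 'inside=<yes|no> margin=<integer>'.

d = (4, 17),  |d|² = 305;  R = 1+7 = 8,  c = 305−8² = 241
v_rel = (-3, -1),  |v_rel|² = 10;  v_rel·d = (-3)·(4) + (-1)·(17) = -29
10·t² + 58·t + 241 = 0  ⇒  m = (-29)² − 10·241 = -1569
m = -1569 < 0,  v_rel·d = -29 < 0  ⇒  outside

inside=no margin=-1569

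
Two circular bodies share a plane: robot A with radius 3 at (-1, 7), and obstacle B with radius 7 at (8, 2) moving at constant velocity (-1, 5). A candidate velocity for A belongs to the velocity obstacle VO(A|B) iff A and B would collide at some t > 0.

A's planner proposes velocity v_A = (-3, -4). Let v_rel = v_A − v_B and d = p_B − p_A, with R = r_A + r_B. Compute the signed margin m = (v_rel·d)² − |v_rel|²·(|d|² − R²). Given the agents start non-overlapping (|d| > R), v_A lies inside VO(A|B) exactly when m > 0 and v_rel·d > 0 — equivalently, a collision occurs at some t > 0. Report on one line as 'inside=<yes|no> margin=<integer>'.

d = (9, -5),  |d|² = 106;  R = 3+7 = 10,  c = 106−10² = 6
v_rel = (-2, -9),  |v_rel|² = 85;  v_rel·d = (-2)·(9) + (-9)·(-5) = 27
85·t² − 54·t + 6 = 0  ⇒  m = 27² − 85·6 = 219
m = 219 > 0,  v_rel·d = 27 > 0  ⇒  inside

inside=yes margin=219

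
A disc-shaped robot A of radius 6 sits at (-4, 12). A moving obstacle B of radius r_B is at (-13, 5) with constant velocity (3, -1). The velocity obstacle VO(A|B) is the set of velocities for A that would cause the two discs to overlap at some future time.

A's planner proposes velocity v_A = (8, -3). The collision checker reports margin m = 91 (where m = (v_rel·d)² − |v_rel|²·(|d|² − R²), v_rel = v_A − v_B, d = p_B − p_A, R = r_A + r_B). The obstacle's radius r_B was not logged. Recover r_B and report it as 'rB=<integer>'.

m = 91
d = (-9, -7);  v_rel = (5, -2),  |v_rel|² = 29
v_rel×d = (5)·(-7) − (-2)·(-9) = -53
since m = R²·29 − (-53)²:  R² = (2809 + 91) / 29 = 100
R = √100 = 10  ⇒  r_B = 10 − 6 = 4

rB=4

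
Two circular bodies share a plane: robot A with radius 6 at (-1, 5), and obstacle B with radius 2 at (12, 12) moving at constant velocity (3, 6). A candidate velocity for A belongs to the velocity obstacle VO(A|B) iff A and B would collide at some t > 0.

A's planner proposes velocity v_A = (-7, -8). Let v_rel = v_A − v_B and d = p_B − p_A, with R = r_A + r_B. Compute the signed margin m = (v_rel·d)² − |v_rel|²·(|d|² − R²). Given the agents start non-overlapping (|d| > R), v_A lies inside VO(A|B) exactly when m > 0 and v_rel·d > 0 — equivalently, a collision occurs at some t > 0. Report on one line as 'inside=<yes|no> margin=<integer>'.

d = (13, 7),  |d|² = 218;  R = 6+2 = 8,  c = 218−8² = 154
v_rel = (-10, -14),  |v_rel|² = 296;  v_rel·d = (-10)·(13) + (-14)·(7) = -228
296·t² + 456·t + 154 = 0  ⇒  m = (-228)² − 296·154 = 6400
m = 6400 > 0,  v_rel·d = -228 < 0  ⇒  outside

inside=no margin=6400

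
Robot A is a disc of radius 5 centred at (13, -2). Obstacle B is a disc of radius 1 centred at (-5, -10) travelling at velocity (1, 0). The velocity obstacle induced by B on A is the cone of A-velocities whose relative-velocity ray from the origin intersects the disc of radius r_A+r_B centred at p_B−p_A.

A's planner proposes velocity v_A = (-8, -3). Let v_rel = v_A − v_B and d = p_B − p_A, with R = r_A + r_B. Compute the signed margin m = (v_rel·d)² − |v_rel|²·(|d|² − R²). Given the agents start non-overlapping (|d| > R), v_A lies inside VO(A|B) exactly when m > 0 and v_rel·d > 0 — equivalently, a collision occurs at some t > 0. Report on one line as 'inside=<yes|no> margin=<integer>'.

d = (-18, -8),  |d|² = 388;  R = 5+1 = 6,  c = 388−6² = 352
v_rel = (-9, -3),  |v_rel|² = 90;  v_rel·d = (-9)·(-18) + (-3)·(-8) = 186
90·t² − 372·t + 352 = 0  ⇒  m = 186² − 90·352 = 2916
m = 2916 > 0,  v_rel·d = 186 > 0  ⇒  inside

inside=yes margin=2916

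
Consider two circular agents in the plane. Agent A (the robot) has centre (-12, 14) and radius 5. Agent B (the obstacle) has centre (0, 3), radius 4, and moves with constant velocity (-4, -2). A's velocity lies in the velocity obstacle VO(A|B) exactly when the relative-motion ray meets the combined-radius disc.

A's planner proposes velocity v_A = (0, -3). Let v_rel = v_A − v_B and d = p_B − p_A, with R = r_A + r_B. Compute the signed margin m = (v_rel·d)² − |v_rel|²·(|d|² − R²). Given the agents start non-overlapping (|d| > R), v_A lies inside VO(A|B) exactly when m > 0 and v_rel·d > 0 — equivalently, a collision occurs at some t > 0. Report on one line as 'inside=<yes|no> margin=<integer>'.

d = (12, -11),  |d|² = 265;  R = 5+4 = 9,  c = 265−9² = 184
v_rel = (4, -1),  |v_rel|² = 17;  v_rel·d = (4)·(12) + (-1)·(-11) = 59
17·t² − 118·t + 184 = 0  ⇒  m = 59² − 17·184 = 353
m = 353 > 0,  v_rel·d = 59 > 0  ⇒  inside

inside=yes margin=353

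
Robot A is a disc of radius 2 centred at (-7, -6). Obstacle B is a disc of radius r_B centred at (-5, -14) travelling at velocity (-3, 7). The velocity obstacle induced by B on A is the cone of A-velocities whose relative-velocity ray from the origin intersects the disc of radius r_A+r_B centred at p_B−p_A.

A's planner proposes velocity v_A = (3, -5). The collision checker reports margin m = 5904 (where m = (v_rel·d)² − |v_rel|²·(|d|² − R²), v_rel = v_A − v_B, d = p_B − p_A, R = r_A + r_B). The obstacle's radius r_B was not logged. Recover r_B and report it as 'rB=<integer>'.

m = 5904
d = (2, -8);  v_rel = (6, -12),  |v_rel|² = 180
v_rel×d = (6)·(-8) − (-12)·(2) = -24
since m = R²·180 − (-24)²:  R² = (576 + 5904) / 180 = 36
R = √36 = 6  ⇒  r_B = 6 − 2 = 4

rB=4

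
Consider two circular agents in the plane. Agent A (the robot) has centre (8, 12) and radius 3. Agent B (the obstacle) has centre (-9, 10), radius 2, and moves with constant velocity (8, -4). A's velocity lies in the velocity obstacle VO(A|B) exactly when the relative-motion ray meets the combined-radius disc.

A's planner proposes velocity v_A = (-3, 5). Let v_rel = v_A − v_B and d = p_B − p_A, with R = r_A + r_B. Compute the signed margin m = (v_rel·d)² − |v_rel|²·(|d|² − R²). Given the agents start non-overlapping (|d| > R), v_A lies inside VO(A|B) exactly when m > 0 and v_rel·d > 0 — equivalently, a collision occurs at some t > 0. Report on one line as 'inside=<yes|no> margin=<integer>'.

d = (-17, -2),  |d|² = 293;  R = 3+2 = 5,  c = 293−5² = 268
v_rel = (-11, 9),  |v_rel|² = 202;  v_rel·d = (-11)·(-17) + (9)·(-2) = 169
202·t² − 338·t + 268 = 0  ⇒  m = 169² − 202·268 = -25575
m = -25575 < 0,  v_rel·d = 169 > 0  ⇒  outside

inside=no margin=-25575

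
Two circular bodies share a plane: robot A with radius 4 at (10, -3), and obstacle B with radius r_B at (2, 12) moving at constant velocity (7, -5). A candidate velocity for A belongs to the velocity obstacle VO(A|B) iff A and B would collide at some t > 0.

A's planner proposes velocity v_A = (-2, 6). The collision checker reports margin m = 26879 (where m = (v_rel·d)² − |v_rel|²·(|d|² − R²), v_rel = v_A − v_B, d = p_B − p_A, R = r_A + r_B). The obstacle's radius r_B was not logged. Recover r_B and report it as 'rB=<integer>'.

m = 26879
d = (-8, 15);  v_rel = (-9, 11),  |v_rel|² = 202
v_rel×d = (-9)·(15) − (11)·(-8) = -47
since m = R²·202 − (-47)²:  R² = (2209 + 26879) / 202 = 144
R = √144 = 12  ⇒  r_B = 12 − 4 = 8

rB=8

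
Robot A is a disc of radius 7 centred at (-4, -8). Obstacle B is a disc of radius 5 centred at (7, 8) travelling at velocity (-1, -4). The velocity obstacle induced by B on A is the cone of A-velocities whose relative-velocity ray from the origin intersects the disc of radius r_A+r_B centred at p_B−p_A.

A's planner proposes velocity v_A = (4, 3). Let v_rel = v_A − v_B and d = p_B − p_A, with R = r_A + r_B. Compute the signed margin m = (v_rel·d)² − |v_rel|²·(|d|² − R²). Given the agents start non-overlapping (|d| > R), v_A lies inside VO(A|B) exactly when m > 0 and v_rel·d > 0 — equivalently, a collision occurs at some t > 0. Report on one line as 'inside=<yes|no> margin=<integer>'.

d = (11, 16),  |d|² = 377;  R = 7+5 = 12,  c = 377−12² = 233
v_rel = (5, 7),  |v_rel|² = 74;  v_rel·d = (5)·(11) + (7)·(16) = 167
74·t² − 334·t + 233 = 0  ⇒  m = 167² − 74·233 = 10647
m = 10647 > 0,  v_rel·d = 167 > 0  ⇒  inside

inside=yes margin=10647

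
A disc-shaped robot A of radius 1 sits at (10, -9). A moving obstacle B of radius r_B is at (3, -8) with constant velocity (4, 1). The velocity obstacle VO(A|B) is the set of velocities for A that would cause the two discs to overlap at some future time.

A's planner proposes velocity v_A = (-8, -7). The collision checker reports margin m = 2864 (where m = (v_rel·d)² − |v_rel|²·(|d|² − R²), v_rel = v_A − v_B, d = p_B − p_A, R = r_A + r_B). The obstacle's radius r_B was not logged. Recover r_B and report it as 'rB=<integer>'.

m = 2864
d = (-7, 1);  v_rel = (-12, -8),  |v_rel|² = 208
v_rel×d = (-12)·(1) − (-8)·(-7) = -68
since m = R²·208 − (-68)²:  R² = (4624 + 2864) / 208 = 36
R = √36 = 6  ⇒  r_B = 6 − 1 = 5

rB=5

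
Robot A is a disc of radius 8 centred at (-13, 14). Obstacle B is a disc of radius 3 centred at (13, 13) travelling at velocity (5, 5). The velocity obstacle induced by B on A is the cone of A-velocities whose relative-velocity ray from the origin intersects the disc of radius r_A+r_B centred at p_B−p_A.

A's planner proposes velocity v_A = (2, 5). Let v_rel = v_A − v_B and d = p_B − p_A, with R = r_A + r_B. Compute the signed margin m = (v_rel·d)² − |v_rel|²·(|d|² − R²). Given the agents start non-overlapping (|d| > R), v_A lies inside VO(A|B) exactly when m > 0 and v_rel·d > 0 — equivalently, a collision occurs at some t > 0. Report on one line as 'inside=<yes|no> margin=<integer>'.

d = (26, -1),  |d|² = 677;  R = 8+3 = 11,  c = 677−11² = 556
v_rel = (-3, 0),  |v_rel|² = 9;  v_rel·d = (-3)·(26) + (0)·(-1) = -78
9·t² + 156·t + 556 = 0  ⇒  m = (-78)² − 9·556 = 1080
m = 1080 > 0,  v_rel·d = -78 < 0  ⇒  outside

inside=no margin=1080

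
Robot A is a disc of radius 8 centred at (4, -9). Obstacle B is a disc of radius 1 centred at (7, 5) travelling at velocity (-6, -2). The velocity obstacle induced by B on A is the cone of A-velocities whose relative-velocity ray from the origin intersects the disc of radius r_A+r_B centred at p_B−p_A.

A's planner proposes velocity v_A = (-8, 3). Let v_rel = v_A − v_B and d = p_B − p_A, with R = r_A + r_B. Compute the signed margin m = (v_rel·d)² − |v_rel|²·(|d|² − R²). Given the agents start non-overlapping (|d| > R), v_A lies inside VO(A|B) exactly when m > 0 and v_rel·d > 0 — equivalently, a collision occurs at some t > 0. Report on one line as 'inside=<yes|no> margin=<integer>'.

d = (3, 14),  |d|² = 205;  R = 8+1 = 9,  c = 205−9² = 124
v_rel = (-2, 5),  |v_rel|² = 29;  v_rel·d = (-2)·(3) + (5)·(14) = 64
29·t² − 128·t + 124 = 0  ⇒  m = 64² − 29·124 = 500
m = 500 > 0,  v_rel·d = 64 > 0  ⇒  inside

inside=yes margin=500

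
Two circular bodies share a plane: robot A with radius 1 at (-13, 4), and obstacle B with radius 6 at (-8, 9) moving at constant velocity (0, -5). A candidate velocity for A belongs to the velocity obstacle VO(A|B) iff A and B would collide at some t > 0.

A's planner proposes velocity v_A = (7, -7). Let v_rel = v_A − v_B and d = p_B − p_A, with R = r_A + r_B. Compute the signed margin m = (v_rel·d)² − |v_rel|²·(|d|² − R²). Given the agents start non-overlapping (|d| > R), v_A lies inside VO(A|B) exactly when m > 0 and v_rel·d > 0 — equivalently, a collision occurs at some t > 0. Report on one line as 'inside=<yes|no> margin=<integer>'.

d = (5, 5),  |d|² = 50;  R = 1+6 = 7,  c = 50−7² = 1
v_rel = (7, -2),  |v_rel|² = 53;  v_rel·d = (7)·(5) + (-2)·(5) = 25
53·t² − 50·t + 1 = 0  ⇒  m = 25² − 53·1 = 572
m = 572 > 0,  v_rel·d = 25 > 0  ⇒  inside

inside=yes margin=572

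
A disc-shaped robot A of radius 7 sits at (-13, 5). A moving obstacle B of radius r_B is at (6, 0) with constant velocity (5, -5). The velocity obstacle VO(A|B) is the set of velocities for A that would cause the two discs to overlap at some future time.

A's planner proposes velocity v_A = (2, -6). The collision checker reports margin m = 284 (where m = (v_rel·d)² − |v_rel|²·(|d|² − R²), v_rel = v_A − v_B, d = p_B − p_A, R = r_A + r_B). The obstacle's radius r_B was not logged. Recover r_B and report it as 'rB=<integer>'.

m = 284
d = (19, -5);  v_rel = (-3, -1),  |v_rel|² = 10
v_rel×d = (-3)·(-5) − (-1)·(19) = 34
since m = R²·10 − 34²:  R² = (1156 + 284) / 10 = 144
R = √144 = 12  ⇒  r_B = 12 − 7 = 5

rB=5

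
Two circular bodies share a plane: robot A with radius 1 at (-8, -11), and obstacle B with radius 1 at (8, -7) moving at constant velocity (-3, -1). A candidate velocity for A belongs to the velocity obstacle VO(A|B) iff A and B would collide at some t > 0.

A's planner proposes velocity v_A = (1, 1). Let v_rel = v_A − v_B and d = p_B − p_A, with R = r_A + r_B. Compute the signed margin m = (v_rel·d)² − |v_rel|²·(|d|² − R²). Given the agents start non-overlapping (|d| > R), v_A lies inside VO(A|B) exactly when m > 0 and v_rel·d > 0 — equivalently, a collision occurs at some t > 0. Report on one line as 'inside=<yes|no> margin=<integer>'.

d = (16, 4),  |d|² = 272;  R = 1+1 = 2,  c = 272−2² = 268
v_rel = (4, 2),  |v_rel|² = 20;  v_rel·d = (4)·(16) + (2)·(4) = 72
20·t² − 144·t + 268 = 0  ⇒  m = 72² − 20·268 = -176
m = -176 < 0,  v_rel·d = 72 > 0  ⇒  outside

inside=no margin=-176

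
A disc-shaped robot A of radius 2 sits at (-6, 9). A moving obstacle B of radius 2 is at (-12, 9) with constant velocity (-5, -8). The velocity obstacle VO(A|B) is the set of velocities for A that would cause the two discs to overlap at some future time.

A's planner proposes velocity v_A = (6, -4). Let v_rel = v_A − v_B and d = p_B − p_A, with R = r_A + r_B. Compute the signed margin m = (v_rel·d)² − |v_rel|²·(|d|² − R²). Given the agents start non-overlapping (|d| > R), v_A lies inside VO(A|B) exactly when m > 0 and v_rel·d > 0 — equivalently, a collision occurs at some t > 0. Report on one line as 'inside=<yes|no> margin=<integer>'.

d = (-6, 0),  |d|² = 36;  R = 2+2 = 4,  c = 36−4² = 20
v_rel = (11, 4),  |v_rel|² = 137;  v_rel·d = (11)·(-6) + (4)·(0) = -66
137·t² + 132·t + 20 = 0  ⇒  m = (-66)² − 137·20 = 1616
m = 1616 > 0,  v_rel·d = -66 < 0  ⇒  outside

inside=no margin=1616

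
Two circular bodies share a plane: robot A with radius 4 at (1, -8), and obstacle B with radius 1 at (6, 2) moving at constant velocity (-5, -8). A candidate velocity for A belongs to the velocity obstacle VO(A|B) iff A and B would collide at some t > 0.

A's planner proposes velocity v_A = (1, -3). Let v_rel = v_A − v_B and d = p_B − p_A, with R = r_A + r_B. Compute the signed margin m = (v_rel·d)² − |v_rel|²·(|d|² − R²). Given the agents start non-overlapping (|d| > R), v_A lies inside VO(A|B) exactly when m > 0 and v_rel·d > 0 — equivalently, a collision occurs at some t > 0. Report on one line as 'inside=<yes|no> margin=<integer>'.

d = (5, 10),  |d|² = 125;  R = 4+1 = 5,  c = 125−5² = 100
v_rel = (6, 5),  |v_rel|² = 61;  v_rel·d = (6)·(5) + (5)·(10) = 80
61·t² − 160·t + 100 = 0  ⇒  m = 80² − 61·100 = 300
m = 300 > 0,  v_rel·d = 80 > 0  ⇒  inside

inside=yes margin=300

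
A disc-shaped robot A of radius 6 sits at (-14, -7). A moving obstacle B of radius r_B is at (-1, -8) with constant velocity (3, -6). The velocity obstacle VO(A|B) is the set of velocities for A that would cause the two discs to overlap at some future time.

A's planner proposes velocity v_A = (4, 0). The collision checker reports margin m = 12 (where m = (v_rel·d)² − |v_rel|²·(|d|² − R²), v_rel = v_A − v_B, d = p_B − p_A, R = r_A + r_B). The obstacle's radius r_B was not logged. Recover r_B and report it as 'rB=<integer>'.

m = 12
d = (13, -1);  v_rel = (1, 6),  |v_rel|² = 37
v_rel×d = (1)·(-1) − (6)·(13) = -79
since m = R²·37 − (-79)²:  R² = (6241 + 12) / 37 = 169
R = √169 = 13  ⇒  r_B = 13 − 6 = 7

rB=7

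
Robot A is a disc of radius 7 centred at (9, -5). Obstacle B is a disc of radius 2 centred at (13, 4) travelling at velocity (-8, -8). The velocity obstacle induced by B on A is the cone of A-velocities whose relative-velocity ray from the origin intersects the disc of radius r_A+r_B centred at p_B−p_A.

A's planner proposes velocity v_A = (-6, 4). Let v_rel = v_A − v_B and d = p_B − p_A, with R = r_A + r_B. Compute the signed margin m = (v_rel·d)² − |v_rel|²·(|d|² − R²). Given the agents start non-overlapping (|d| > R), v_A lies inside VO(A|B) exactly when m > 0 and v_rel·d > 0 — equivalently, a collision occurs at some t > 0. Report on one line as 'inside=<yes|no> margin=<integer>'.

d = (4, 9),  |d|² = 97;  R = 7+2 = 9,  c = 97−9² = 16
v_rel = (2, 12),  |v_rel|² = 148;  v_rel·d = (2)·(4) + (12)·(9) = 116
148·t² − 232·t + 16 = 0  ⇒  m = 116² − 148·16 = 11088
m = 11088 > 0,  v_rel·d = 116 > 0  ⇒  inside

inside=yes margin=11088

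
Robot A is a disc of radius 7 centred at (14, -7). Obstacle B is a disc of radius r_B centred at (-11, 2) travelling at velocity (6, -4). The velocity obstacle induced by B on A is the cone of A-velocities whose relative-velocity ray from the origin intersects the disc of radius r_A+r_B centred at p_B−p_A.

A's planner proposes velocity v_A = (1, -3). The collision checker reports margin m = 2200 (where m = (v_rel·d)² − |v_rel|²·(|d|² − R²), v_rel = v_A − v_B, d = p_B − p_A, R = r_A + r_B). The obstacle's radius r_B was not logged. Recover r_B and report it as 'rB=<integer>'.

m = 2200
d = (-25, 9);  v_rel = (-5, 1),  |v_rel|² = 26
v_rel×d = (-5)·(9) − (1)·(-25) = -20
since m = R²·26 − (-20)²:  R² = (400 + 2200) / 26 = 100
R = √100 = 10  ⇒  r_B = 10 − 7 = 3

rB=3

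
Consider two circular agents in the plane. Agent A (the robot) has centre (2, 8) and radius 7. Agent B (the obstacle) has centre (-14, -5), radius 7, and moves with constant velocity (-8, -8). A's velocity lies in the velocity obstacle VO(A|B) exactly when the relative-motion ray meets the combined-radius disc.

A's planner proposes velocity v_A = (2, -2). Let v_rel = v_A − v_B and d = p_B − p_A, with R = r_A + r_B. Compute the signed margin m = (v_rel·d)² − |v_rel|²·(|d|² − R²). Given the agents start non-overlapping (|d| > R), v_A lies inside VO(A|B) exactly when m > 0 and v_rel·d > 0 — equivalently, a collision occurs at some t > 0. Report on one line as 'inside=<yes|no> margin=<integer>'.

d = (-16, -13),  |d|² = 425;  R = 7+7 = 14,  c = 425−14² = 229
v_rel = (10, 6),  |v_rel|² = 136;  v_rel·d = (10)·(-16) + (6)·(-13) = -238
136·t² + 476·t + 229 = 0  ⇒  m = (-238)² − 136·229 = 25500
m = 25500 > 0,  v_rel·d = -238 < 0  ⇒  outside

inside=no margin=25500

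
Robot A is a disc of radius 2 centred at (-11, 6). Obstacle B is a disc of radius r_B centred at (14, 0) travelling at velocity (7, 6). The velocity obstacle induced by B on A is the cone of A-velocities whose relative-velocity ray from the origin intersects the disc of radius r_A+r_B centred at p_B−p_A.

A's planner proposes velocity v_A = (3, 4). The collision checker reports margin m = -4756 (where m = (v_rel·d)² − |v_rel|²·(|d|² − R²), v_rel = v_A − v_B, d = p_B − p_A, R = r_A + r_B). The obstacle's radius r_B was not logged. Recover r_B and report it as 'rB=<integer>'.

m = -4756
d = (25, -6);  v_rel = (-4, -2),  |v_rel|² = 20
v_rel×d = (-4)·(-6) − (-2)·(25) = 74
since m = R²·20 − 74²:  R² = (5476 + -4756) / 20 = 36
R = √36 = 6  ⇒  r_B = 6 − 2 = 4

rB=4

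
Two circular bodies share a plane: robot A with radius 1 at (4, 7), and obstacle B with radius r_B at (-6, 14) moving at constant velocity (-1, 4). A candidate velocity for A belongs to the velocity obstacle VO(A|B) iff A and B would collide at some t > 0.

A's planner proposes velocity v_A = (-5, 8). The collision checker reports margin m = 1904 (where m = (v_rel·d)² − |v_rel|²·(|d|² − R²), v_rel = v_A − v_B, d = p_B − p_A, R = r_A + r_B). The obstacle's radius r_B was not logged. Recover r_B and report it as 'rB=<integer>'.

m = 1904
d = (-10, 7);  v_rel = (-4, 4),  |v_rel|² = 32
v_rel×d = (-4)·(7) − (4)·(-10) = 12
since m = R²·32 − 12²:  R² = (144 + 1904) / 32 = 64
R = √64 = 8  ⇒  r_B = 8 − 1 = 7

rB=7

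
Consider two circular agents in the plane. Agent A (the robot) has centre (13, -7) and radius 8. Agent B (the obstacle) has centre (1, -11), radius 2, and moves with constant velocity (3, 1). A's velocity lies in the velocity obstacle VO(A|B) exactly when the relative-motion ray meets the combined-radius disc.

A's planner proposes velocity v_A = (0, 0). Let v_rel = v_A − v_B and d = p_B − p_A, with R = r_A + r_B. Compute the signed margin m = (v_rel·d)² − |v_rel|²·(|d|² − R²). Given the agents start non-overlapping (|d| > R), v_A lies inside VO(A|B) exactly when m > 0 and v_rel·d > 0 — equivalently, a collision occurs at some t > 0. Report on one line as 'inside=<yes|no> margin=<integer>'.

d = (-12, -4),  |d|² = 160;  R = 8+2 = 10,  c = 160−10² = 60
v_rel = (-3, -1),  |v_rel|² = 10;  v_rel·d = (-3)·(-12) + (-1)·(-4) = 40
10·t² − 80·t + 60 = 0  ⇒  m = 40² − 10·60 = 1000
m = 1000 > 0,  v_rel·d = 40 > 0  ⇒  inside

inside=yes margin=1000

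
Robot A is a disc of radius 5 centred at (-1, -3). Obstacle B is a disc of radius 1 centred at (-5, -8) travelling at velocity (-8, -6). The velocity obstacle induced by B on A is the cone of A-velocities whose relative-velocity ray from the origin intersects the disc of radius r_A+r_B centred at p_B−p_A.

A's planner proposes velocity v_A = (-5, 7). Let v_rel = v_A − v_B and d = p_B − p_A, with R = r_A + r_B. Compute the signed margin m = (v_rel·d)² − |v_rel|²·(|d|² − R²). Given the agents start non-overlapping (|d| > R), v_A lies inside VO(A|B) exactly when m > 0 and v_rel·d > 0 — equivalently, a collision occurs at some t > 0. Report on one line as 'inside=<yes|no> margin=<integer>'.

d = (-4, -5),  |d|² = 41;  R = 5+1 = 6,  c = 41−6² = 5
v_rel = (3, 13),  |v_rel|² = 178;  v_rel·d = (3)·(-4) + (13)·(-5) = -77
178·t² + 154·t + 5 = 0  ⇒  m = (-77)² − 178·5 = 5039
m = 5039 > 0,  v_rel·d = -77 < 0  ⇒  outside

inside=no margin=5039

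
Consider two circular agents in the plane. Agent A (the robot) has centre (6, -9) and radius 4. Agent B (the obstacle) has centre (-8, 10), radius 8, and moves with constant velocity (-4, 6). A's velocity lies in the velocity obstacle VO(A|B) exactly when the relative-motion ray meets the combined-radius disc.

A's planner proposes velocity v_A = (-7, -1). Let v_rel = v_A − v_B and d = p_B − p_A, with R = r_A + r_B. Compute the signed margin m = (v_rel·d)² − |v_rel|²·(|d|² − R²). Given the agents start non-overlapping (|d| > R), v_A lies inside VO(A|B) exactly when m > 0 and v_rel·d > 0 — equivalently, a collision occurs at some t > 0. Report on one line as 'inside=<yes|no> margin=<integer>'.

d = (-14, 19),  |d|² = 557;  R = 4+8 = 12,  c = 557−12² = 413
v_rel = (-3, -7),  |v_rel|² = 58;  v_rel·d = (-3)·(-14) + (-7)·(19) = -91
58·t² + 182·t + 413 = 0  ⇒  m = (-91)² − 58·413 = -15673
m = -15673 < 0,  v_rel·d = -91 < 0  ⇒  outside

inside=no margin=-15673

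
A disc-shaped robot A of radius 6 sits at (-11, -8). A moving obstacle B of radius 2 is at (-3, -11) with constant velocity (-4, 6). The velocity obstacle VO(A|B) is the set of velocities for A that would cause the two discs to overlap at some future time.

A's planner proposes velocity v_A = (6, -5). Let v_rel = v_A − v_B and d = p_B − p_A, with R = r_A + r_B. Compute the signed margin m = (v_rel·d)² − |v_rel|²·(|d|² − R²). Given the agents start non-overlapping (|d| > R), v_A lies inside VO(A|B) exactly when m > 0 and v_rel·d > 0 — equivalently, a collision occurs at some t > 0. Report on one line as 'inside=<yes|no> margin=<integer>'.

d = (8, -3),  |d|² = 73;  R = 6+2 = 8,  c = 73−8² = 9
v_rel = (10, -11),  |v_rel|² = 221;  v_rel·d = (10)·(8) + (-11)·(-3) = 113
221·t² − 226·t + 9 = 0  ⇒  m = 113² − 221·9 = 10780
m = 10780 > 0,  v_rel·d = 113 > 0  ⇒  inside

inside=yes margin=10780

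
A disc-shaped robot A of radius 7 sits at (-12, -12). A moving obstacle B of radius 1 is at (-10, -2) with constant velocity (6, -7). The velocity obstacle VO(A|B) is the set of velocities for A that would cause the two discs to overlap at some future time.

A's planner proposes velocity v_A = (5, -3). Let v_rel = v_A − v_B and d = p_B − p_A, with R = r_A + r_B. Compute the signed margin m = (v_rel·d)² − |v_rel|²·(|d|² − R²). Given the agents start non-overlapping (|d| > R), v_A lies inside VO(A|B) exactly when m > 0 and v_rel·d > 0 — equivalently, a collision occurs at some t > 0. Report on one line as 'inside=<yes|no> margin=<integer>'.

d = (2, 10),  |d|² = 104;  R = 7+1 = 8,  c = 104−8² = 40
v_rel = (-1, 4),  |v_rel|² = 17;  v_rel·d = (-1)·(2) + (4)·(10) = 38
17·t² − 76·t + 40 = 0  ⇒  m = 38² − 17·40 = 764
m = 764 > 0,  v_rel·d = 38 > 0  ⇒  inside

inside=yes margin=764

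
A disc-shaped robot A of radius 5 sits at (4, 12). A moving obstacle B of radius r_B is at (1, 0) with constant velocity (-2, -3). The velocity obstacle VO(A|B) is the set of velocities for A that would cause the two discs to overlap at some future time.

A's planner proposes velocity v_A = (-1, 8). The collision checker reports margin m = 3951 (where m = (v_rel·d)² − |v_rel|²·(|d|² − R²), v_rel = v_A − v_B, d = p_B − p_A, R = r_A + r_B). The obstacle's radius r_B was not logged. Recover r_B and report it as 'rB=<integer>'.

m = 3951
d = (-3, -12);  v_rel = (1, 11),  |v_rel|² = 122
v_rel×d = (1)·(-12) − (11)·(-3) = 21
since m = R²·122 − 21²:  R² = (441 + 3951) / 122 = 36
R = √36 = 6  ⇒  r_B = 6 − 5 = 1

rB=1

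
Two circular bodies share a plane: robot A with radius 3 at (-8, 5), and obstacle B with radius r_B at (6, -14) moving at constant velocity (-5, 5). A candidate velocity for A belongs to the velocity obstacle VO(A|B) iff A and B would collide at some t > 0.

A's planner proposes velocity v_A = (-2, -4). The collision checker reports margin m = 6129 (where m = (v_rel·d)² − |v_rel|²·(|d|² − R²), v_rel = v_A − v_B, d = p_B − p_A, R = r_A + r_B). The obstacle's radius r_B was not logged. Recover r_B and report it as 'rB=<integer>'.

m = 6129
d = (14, -19);  v_rel = (3, -9),  |v_rel|² = 90
v_rel×d = (3)·(-19) − (-9)·(14) = 69
since m = R²·90 − 69²:  R² = (4761 + 6129) / 90 = 121
R = √121 = 11  ⇒  r_B = 11 − 3 = 8

rB=8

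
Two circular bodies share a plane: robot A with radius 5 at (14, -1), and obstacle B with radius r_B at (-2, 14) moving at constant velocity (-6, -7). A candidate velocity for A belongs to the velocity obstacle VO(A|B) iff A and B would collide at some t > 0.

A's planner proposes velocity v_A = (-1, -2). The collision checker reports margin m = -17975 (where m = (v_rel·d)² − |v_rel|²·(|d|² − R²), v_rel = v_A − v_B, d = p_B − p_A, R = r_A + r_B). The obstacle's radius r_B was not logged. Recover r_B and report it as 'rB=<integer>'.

m = -17975
d = (-16, 15);  v_rel = (5, 5),  |v_rel|² = 50
v_rel×d = (5)·(15) − (5)·(-16) = 155
since m = R²·50 − 155²:  R² = (24025 + -17975) / 50 = 121
R = √121 = 11  ⇒  r_B = 11 − 5 = 6

rB=6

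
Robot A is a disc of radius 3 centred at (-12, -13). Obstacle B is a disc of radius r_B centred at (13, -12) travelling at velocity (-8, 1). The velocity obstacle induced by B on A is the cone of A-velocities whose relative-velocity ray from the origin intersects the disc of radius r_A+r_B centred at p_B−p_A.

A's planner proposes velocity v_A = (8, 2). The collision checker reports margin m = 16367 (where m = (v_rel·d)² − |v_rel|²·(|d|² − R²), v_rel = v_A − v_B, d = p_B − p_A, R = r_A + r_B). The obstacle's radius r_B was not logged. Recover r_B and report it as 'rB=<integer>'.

m = 16367
d = (25, 1);  v_rel = (16, 1),  |v_rel|² = 257
v_rel×d = (16)·(1) − (1)·(25) = -9
since m = R²·257 − (-9)²:  R² = (81 + 16367) / 257 = 64
R = √64 = 8  ⇒  r_B = 8 − 3 = 5

rB=5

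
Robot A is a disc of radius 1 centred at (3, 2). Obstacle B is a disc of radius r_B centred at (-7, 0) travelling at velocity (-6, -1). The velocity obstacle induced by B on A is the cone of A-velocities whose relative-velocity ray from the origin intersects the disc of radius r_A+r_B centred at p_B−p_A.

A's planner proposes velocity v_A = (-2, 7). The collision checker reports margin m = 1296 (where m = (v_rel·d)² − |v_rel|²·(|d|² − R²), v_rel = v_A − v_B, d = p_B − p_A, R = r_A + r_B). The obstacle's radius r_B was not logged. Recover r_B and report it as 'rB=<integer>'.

m = 1296
d = (-10, -2);  v_rel = (4, 8),  |v_rel|² = 80
v_rel×d = (4)·(-2) − (8)·(-10) = 72
since m = R²·80 − 72²:  R² = (5184 + 1296) / 80 = 81
R = √81 = 9  ⇒  r_B = 9 − 1 = 8

rB=8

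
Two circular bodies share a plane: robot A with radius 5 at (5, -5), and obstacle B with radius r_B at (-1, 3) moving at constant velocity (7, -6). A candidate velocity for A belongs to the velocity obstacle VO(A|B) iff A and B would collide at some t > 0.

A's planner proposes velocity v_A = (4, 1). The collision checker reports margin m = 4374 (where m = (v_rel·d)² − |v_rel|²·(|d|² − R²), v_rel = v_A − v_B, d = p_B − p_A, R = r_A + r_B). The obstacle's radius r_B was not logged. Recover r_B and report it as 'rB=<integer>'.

m = 4374
d = (-6, 8);  v_rel = (-3, 7),  |v_rel|² = 58
v_rel×d = (-3)·(8) − (7)·(-6) = 18
since m = R²·58 − 18²:  R² = (324 + 4374) / 58 = 81
R = √81 = 9  ⇒  r_B = 9 − 5 = 4

rB=4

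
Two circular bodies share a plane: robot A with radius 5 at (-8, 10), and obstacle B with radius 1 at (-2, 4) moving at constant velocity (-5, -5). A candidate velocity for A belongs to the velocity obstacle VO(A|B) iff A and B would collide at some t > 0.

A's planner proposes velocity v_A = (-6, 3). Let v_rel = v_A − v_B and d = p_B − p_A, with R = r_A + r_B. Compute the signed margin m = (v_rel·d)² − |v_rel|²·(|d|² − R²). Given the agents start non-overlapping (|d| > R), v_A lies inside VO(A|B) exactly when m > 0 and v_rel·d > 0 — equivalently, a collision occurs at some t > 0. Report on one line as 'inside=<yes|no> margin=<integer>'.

d = (6, -6),  |d|² = 72;  R = 5+1 = 6,  c = 72−6² = 36
v_rel = (-1, 8),  |v_rel|² = 65;  v_rel·d = (-1)·(6) + (8)·(-6) = -54
65·t² + 108·t + 36 = 0  ⇒  m = (-54)² − 65·36 = 576
m = 576 > 0,  v_rel·d = -54 < 0  ⇒  outside

inside=no margin=576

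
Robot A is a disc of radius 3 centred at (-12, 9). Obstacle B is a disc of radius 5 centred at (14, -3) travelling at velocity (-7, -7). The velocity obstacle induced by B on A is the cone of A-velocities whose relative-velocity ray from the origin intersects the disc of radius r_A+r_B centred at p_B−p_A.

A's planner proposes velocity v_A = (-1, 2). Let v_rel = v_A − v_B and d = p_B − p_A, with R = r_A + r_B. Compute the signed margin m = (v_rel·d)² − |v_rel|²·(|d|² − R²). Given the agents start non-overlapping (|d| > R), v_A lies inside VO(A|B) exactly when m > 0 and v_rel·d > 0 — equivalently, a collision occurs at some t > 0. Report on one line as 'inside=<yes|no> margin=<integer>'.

d = (26, -12),  |d|² = 820;  R = 3+5 = 8,  c = 820−8² = 756
v_rel = (6, 9),  |v_rel|² = 117;  v_rel·d = (6)·(26) + (9)·(-12) = 48
117·t² − 96·t + 756 = 0  ⇒  m = 48² − 117·756 = -86148
m = -86148 < 0,  v_rel·d = 48 > 0  ⇒  outside

inside=no margin=-86148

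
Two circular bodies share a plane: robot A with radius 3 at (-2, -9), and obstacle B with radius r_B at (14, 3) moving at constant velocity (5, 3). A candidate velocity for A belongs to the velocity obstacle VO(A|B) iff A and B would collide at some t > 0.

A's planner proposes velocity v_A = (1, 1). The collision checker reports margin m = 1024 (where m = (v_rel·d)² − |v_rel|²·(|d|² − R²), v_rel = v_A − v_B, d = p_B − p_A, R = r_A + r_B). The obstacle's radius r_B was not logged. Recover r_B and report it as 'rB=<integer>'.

m = 1024
d = (16, 12);  v_rel = (-4, -2),  |v_rel|² = 20
v_rel×d = (-4)·(12) − (-2)·(16) = -16
since m = R²·20 − (-16)²:  R² = (256 + 1024) / 20 = 64
R = √64 = 8  ⇒  r_B = 8 − 3 = 5

rB=5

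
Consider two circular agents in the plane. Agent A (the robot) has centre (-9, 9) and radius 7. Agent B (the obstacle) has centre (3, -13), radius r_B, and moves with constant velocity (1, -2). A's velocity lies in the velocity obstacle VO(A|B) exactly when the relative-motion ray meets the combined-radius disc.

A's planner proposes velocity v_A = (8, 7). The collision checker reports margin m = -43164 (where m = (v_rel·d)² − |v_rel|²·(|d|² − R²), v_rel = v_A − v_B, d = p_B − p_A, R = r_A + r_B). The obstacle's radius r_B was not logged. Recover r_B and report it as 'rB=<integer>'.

m = -43164
d = (12, -22);  v_rel = (7, 9),  |v_rel|² = 130
v_rel×d = (7)·(-22) − (9)·(12) = -262
since m = R²·130 − (-262)²:  R² = (68644 + -43164) / 130 = 196
R = √196 = 14  ⇒  r_B = 14 − 7 = 7

rB=7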